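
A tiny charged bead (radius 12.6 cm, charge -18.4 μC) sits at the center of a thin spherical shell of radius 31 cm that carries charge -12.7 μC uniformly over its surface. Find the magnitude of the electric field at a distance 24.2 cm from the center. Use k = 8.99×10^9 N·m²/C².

E = 2.82e6 V/m

Use a concentric Gaussian sphere at r = 24.2 cm (between the bodies, 12.6 cm < r < 31 cm).
Only the inner charge is enclosed; the outer shell contributes nothing inside itself. Q_enc = -18.4 μC = -1.84e-5 C.
Gauss's law: E·4πr² = Q_enc/ε₀.
E = k|Q_enc|/r² = (8.99×10^9)(1.84×10^-5)/(0.242)² = 2.82e6 N/C.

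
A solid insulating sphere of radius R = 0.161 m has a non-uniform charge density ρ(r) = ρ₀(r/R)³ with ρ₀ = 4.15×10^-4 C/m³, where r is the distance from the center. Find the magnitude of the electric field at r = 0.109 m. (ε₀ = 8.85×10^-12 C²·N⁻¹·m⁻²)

E = 2.64×10^5 V/m

Use a concentric Gaussian sphere at r = 0.109 m (r < R).
Q_enc = ∫₀^r ρ(r')·4πr'² dr' = (4πρ₀/R³) ∫₀^r r'^5 dr' = 4πρ₀ r^6/(6·R³) = 3.493×10^-7 C.
Gauss's law: E·4πr² = Q_enc/ε₀.
E = |Q_enc|/(4πε₀r²) = (3.493×10^-7)/(4π·8.85×10^-12·(0.109)²) = 2.64e5 N/C.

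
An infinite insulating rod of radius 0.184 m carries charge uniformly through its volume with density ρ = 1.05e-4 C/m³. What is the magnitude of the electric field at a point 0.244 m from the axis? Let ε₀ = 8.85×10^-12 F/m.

Take a coaxial cylindrical Gaussian surface of radius r = 0.244 m and length L (r > 0.184 m, full cross-section enclosed).
λ_enc = ρ·πR² = (1.05×10^-4)π(0.184)² = 1.117e-5 C/m.
Since E is radial and uniform over the curved surface, Φ = E·2πrL = Q_enc/ε₀ = λ_enc L/ε₀.
E = |λ_enc|/(2πε₀r) = (1.117e-5)/(2π·8.85×10^-12·0.244) = 8.23×10^5 N/C.

|E| ≈ 8.23e5 N/C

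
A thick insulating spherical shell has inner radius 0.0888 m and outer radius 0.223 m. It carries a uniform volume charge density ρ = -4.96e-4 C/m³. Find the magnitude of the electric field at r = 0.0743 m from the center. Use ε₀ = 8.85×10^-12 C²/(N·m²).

By spherical symmetry E is radial; choose a Gaussian sphere of radius r = 0.0743 m (r < 0.0888 m, inside the empty cavity).
Q_enc = 0 (all charge lies at larger r); Gauss's law gives E = 0.

|E| = 0 N/C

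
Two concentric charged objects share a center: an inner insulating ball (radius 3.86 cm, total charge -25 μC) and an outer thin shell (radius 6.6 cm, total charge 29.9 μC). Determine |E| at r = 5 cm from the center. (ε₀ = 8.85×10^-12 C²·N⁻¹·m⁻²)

Use a concentric Gaussian sphere at r = 5 cm (between the bodies, 3.86 cm < r < 6.6 cm).
Only the inner charge is enclosed; the outer shell contributes nothing inside itself. Q_enc = -25 μC = -2.50×10^-5 C.
Since E is radial and uniform over the Gaussian sphere, Φ = E·4πr² = Q_enc/ε₀.
E = |Q_enc|/(4πε₀r²) = (2.50×10^-5)/(4π·8.85×10^-12·(0.05)²) = 8.99e7 N/C.

|E| ≈ 8.99e7 N/C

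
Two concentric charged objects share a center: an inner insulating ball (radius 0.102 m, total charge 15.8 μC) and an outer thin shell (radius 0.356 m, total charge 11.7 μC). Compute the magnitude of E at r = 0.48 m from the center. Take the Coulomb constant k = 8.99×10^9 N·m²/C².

Symmetry ⇒ E = E(r) r̂. Gaussian sphere of radius r = 0.48 m (r > 0.356 m, enclosing both).
Q_enc = (15.8 μC) + (11.7 μC) = 2.75×10^-5 C.
Applying ∮E·dA = Q_enc/ε₀ with Φ = E(4πr²):
E = k|Q_enc|/r² = (8.99×10^9)(2.75×10^-5)/(0.48)² = 1.07e6 N/C.

E ≈ 1.07×10^6 V/m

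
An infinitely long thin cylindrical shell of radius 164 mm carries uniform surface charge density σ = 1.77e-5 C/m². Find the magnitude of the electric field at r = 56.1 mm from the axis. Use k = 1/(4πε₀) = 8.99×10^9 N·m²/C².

Take a coaxial cylindrical Gaussian surface of radius r = 56.1 mm and length L (r < 164 mm, inside the shell).
All the surface charge lies outside this cylinder: Q_enc = 0, hence E = 0.

|E| = 0 N/C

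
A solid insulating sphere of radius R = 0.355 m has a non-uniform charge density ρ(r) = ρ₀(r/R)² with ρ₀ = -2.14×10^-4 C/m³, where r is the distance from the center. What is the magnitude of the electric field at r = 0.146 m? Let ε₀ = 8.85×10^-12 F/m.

By spherical symmetry E is radial; choose a Gaussian sphere of radius r = 0.146 m (r < R).
Q_enc = ∫₀^r ρ(r')·4πr'² dr' = (4πρ₀/R²) ∫₀^r r'^4 dr' = 4πρ₀ r^5/(5·R²) = -2.831×10^-7 C.
Since E is radial and uniform over the Gaussian sphere, Φ = E·4πr² = Q_enc/ε₀.
E = |Q_enc|/(4πε₀r²) = (2.831×10^-7)/(4π·8.85×10^-12·(0.146)²) = 1.19×10^5 N/C.

E ≈ 1.19e5 N/C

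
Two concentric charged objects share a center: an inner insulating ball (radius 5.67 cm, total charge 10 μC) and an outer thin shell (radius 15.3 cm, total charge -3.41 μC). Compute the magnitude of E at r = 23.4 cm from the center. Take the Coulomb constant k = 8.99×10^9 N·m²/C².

Symmetry ⇒ E = E(r) r̂. Gaussian sphere of radius r = 23.4 cm (r > 15.3 cm, enclosing both).
Q_enc = (10 μC) + (-3.41 μC) = 6.59×10^-6 C.
Since E is radial and uniform over the Gaussian sphere, Φ = E·4πr² = Q_enc/ε₀.
E = k|Q_enc|/r² = (8.99×10^9)(6.59×10^-6)/(0.234)² = 1.08e6 N/C.

1.08×10^6 V/m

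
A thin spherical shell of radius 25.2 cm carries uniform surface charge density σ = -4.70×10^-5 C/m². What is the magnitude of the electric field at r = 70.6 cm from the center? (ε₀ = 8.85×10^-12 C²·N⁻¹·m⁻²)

Symmetry ⇒ E = E(r) r̂. Gaussian sphere of radius r = 70.6 cm (r > 25.2 cm).
The entire shell is enclosed: Q_enc = σ·4πR² = (-4.70×10^-5)·4π·(0.252)² = -3.751e-5 C.
Since E is radial and uniform over the Gaussian sphere, Φ = E·4πr² = Q_enc/ε₀.
E = |Q_enc|/(4πε₀r²) = (3.751e-5)/(4π·8.85×10^-12·(0.706)²) = 6.77×10^5 N/C.

E = 6.77×10^5 V/m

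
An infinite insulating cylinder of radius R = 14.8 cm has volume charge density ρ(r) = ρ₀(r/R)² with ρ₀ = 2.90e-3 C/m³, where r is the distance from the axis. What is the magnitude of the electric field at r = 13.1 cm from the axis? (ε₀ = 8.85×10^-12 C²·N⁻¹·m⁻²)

8.41×10^6 N/C

Choose a coaxial cylinder of radius r = 13.1 cm (arbitrary length L) as the Gaussian surface (r < R).
λ_enc = ∫₀^r ρ(r')·2πr' dr' = (2πρ₀/R²)·r^4/4 = 6.125×10^-5 C/m.
Gauss's law: E·2πrL = λ_enc L/ε₀.
E = |λ_enc|/(2πε₀r) = (6.125e-5)/(2π·8.85×10^-12·0.131) = 8.41×10^6 N/C.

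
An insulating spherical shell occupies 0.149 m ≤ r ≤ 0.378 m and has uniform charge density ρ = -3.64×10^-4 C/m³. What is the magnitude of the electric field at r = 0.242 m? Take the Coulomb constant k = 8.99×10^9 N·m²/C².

Take a concentric spherical Gaussian surface of radius r = 0.242 m (within the shell material, 0.149 m < r < 0.378 m).
Enclosed charge is the volume from a to r: Q_enc = (4π/3)ρ(r³ − a³) = -1.657×10^-5 C.
Since E is radial and uniform over the Gaussian sphere, Φ = E·4πr² = Q_enc/ε₀.
E = k|Q_enc|/r² = (8.99×10^9)(1.657×10^-5)/(0.242)² = 2.54×10^6 N/C.

2.54×10^6 V/m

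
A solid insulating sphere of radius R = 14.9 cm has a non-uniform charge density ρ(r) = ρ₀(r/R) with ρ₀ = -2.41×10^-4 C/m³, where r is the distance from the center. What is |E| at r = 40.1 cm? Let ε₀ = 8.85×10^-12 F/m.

Symmetry ⇒ E = E(r) r̂. Gaussian sphere of radius r = 40.1 cm (r > R, all charge enclosed).
Q_enc = 4π ∫₀^R ρ₀(r'/R)^1 r'² dr' = 4πρ₀R³/4 = -2.505×10^-6 C.
Gauss's law: E·4πr² = Q_enc/ε₀.
E = |Q_enc|/(4πε₀r²) = (2.505e-6)/(4π·8.85×10^-12·(0.401)²) = 1.40e5 N/C.

1.40×10^5 N/C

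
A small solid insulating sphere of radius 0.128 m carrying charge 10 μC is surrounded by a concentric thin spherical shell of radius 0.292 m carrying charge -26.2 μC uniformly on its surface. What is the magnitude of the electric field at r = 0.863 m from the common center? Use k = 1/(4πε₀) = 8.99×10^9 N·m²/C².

Symmetry ⇒ E = E(r) r̂. Gaussian sphere of radius r = 0.863 m (r > 0.292 m, enclosing both).
Q_enc = (10 μC) + (-26.2 μC) = -1.62×10^-5 C.
Since E is radial and uniform over the Gaussian sphere, Φ = E·4πr² = Q_enc/ε₀.
E = k|Q_enc|/r² = (8.99×10^9)(1.62×10^-5)/(0.863)² = 1.96×10^5 N/C.

E ≈ 1.96e5 N/C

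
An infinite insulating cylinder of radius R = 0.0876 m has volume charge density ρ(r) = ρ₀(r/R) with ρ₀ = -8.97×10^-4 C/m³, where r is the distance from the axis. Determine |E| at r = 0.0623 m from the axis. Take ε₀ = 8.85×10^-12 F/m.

Coaxial Gaussian cylinder, radius r = 0.0623 m, length L (r < R).
λ_enc = ∫₀^r ρ(r')·2πr' dr' = (2πρ₀/R)·r^3/3 = -5.186e-6 C/m.
Applying ∮E·dA = Q_enc/ε₀ with the end caps contributing no flux:
E = |λ_enc|/(2πε₀r) = (5.186×10^-6)/(2π·8.85×10^-12·0.0623) = 1.50×10^6 N/C.

|E| ≈ 1.50×10^6 N/C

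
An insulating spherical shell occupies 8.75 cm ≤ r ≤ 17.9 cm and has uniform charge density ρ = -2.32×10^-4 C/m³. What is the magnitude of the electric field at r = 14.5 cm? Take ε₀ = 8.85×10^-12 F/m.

Take a concentric spherical Gaussian surface of radius r = 14.5 cm (within the shell material, 8.75 cm < r < 17.9 cm).
Only the shell between 8.75 cm and r is enclosed: Q_enc = ρ·(4π/3)(r³ − a³) = (-2.32×10^-4)·(4π/3)·((0.145)³ − (0.0875)³) = -2.312×10^-6 C.
Applying ∮E·dA = Q_enc/ε₀ with Φ = E(4πr²):
E = |Q_enc|/(4πε₀r²) = (2.312×10^-6)/(4π·8.85×10^-12·(0.145)²) = 9.89×10^5 N/C.

E = 9.89×10^5 N/C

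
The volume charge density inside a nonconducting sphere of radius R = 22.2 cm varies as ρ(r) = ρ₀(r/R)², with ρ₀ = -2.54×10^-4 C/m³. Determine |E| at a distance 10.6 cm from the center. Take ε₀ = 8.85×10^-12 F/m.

By spherical symmetry E is radial; choose a Gaussian sphere of radius r = 10.6 cm (r < R).
Integrate the density: Q_enc = 4π ∫₀^r ρ₀(r'/R)^2 r'² dr' = 4πρ₀ r^5/(5·R²) = -1.733×10^-7 C.
By Gauss's law, ∮E·dA = E·4πr² = Q_enc/ε₀.
E = |Q_enc|/(4πε₀r²) = (1.733e-7)/(4π·8.85×10^-12·(0.106)²) = 1.39e5 N/C.

E ≈ 1.39e5 V/m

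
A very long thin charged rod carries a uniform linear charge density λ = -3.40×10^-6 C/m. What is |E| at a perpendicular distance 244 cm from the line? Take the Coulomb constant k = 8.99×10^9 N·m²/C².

E ≈ 2.51e4 N/C

Choose a coaxial cylinder of radius r = 244 cm (arbitrary length L) as the Gaussian surface.
Q_enc = λL, so λ_enc = -3.40×10^-6 C/m.
Applying ∮E·dA = Q_enc/ε₀ with the end caps contributing no flux:
E = 2k|λ_enc|/r = 2(8.99×10^9)(3.40e-6)/(2.44) = 2.51e4 N/C.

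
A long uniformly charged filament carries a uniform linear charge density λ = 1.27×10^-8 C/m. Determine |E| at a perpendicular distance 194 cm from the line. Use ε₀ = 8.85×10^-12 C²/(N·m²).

118 N/C

Choose a coaxial cylinder of radius r = 194 cm (arbitrary length L) as the Gaussian surface.
Q_enc = λL, so λ_enc = 1.27×10^-8 C/m.
Gauss's law: E·2πrL = λ_enc L/ε₀.
E = |λ_enc|/(2πε₀r) = (1.27×10^-8)/(2π·8.85×10^-12·1.94) = 118 N/C.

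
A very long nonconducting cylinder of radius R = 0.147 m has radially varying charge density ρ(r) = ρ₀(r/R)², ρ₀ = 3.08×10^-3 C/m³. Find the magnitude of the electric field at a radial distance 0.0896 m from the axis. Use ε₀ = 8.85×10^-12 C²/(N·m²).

Coaxial Gaussian cylinder, radius r = 0.0896 m, length L (r < R).
Integrating ρ over the cross-section to radius r: λ_enc = (2πρ₀/R²) ∫₀^r r'^3 dr' = 2πρ₀ r^4/(4·R²) = 1.443e-5 C/m.
Gauss's law: E·2πrL = λ_enc L/ε₀.
E = |λ_enc|/(2πε₀r) = (1.443e-5)/(2π·8.85×10^-12·0.0896) = 2.90e6 N/C.

2.90×10^6 N/C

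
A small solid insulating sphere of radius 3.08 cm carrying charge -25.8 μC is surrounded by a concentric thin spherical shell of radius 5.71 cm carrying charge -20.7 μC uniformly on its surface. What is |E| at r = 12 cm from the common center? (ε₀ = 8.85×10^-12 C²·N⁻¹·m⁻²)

E ≈ 2.90e7 V/m

Use a concentric Gaussian sphere at r = 12 cm (r > 5.71 cm, enclosing both).
Q_enc = (-25.8 μC) + (-20.7 μC) = -4.65×10^-5 C.
By Gauss's law, ∮E·dA = E·4πr² = Q_enc/ε₀.
E = |Q_enc|/(4πε₀r²) = (4.65×10^-5)/(4π·8.85×10^-12·(0.12)²) = 2.90×10^7 N/C.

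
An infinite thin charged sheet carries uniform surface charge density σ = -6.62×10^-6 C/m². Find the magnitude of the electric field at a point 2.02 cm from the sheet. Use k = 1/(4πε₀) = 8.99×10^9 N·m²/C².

Choose a cylindrical pillbox piercing the sheet, end faces (area A) parallel to it.
Only the two end caps contribute flux: Φ = 2EA. With Q_enc = σA, Gauss's law gives E = |σ|/(2ε₀).
E = 2πk|σ| = 2π(8.99×10^9)(6.62e-6) = 3.74×10^5 N/C.

E ≈ 3.74×10^5 N/C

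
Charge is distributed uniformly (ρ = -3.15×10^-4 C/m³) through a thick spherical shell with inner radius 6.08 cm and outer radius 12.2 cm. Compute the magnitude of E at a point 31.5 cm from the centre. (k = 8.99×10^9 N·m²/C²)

Symmetry ⇒ E = E(r) r̂. Gaussian sphere of radius r = 31.5 cm (r > 12.2 cm, enclosing the whole shell).
Q_enc = ρ·(4π/3)(b³ − a³) = (-3.15×10^-4)·(4π/3)·((0.122)³ − (0.0608)³) = -2.099×10^-6 C.
By Gauss's law, ∮E·dA = E·4πr² = Q_enc/ε₀.
E = k|Q_enc|/r² = (8.99×10^9)(2.099×10^-6)/(0.315)² = 1.90×10^5 N/C.

E ≈ 1.90e5 N/C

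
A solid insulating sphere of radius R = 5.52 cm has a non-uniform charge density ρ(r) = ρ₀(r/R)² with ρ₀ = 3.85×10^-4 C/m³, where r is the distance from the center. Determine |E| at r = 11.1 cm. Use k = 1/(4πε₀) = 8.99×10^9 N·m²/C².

E = 1.19e5 N/C

Symmetry ⇒ E = E(r) r̂. Gaussian sphere of radius r = 11.1 cm (r > R, all charge enclosed).
Q_enc = 4π ∫₀^R ρ₀(r'/R)^2 r'² dr' = 4πρ₀R³/5 = 1.627×10^-7 C.
Since E is radial and uniform over the Gaussian sphere, Φ = E·4πr² = Q_enc/ε₀.
E = k|Q_enc|/r² = (8.99×10^9)(1.627e-7)/(0.111)² = 1.19×10^5 N/C.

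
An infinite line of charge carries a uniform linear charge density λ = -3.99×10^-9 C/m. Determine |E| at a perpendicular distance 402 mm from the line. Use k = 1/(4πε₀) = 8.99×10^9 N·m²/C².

|E| ≈ 178 N/C

Coaxial Gaussian cylinder, radius r = 402 mm, length L.
Q_enc = λL, so λ_enc = -3.99×10^-9 C/m.
Applying ∮E·dA = Q_enc/ε₀ with the end caps contributing no flux:
E = 2k|λ_enc|/r = 2(8.99×10^9)(3.99×10^-9)/(0.402) = 178 N/C.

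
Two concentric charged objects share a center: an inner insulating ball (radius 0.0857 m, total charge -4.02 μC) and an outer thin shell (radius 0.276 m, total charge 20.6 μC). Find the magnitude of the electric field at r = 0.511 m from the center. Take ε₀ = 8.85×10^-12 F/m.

Use a concentric Gaussian sphere at r = 0.511 m (r > 0.276 m, enclosing both).
Q_enc = (-4.02 μC) + (20.6 μC) = 1.658×10^-5 C.
Applying ∮E·dA = Q_enc/ε₀ with Φ = E(4πr²):
E = |Q_enc|/(4πε₀r²) = (1.658×10^-5)/(4π·8.85×10^-12·(0.511)²) = 5.71×10^5 N/C.

E = 5.71×10^5 N/C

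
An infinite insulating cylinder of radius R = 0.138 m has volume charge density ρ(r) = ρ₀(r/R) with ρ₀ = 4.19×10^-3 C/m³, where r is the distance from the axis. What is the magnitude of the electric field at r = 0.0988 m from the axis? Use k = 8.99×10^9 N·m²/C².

1.12×10^7 V/m

Choose a coaxial cylinder of radius r = 0.0988 m (arbitrary length L) as the Gaussian surface (r < R).
Integrating ρ over the cross-section to radius r: λ_enc = (2πρ₀/R) ∫₀^r r'^2 dr' = 2πρ₀ r^3/(3·R) = 6.133e-5 C/m.
By Gauss's law (flux through the curved wall only), E·2πrL = λ_enc L/ε₀.
E = 2k|λ_enc|/r = 2(8.99×10^9)(6.133×10^-5)/(0.0988) = 1.12e7 N/C.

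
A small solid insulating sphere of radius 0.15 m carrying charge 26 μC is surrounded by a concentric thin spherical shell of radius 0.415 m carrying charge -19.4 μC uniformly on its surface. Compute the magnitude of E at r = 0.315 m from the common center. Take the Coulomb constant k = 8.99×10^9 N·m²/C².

E = 2.36×10^6 N/C

By spherical symmetry E is radial; choose a Gaussian sphere of radius r = 0.315 m (between the bodies, 0.15 m < r < 0.415 m).
The shell at 0.415 m lies outside the Gaussian surface, so Q_enc = 26 μC = 2.60e-5 C.
By Gauss's law, ∮E·dA = E·4πr² = Q_enc/ε₀.
E = k|Q_enc|/r² = (8.99×10^9)(2.60e-5)/(0.315)² = 2.36×10^6 N/C.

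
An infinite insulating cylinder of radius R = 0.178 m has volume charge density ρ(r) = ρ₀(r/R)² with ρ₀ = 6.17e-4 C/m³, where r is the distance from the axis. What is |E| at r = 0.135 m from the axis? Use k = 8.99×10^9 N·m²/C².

By cylindrical symmetry E is radial; use a coaxial Gaussian cylinder of radius 0.135 m and length L (r < R).
Integrating ρ over the cross-section to radius r: λ_enc = (2πρ₀/R²) ∫₀^r r'^3 dr' = 2πρ₀ r^4/(4·R²) = 1.016e-5 C/m.
By Gauss's law (flux through the curved wall only), E·2πrL = λ_enc L/ε₀.
E = 2k|λ_enc|/r = 2(8.99×10^9)(1.016×10^-5)/(0.135) = 1.35×10^6 N/C.

|E| ≈ 1.35e6 N/C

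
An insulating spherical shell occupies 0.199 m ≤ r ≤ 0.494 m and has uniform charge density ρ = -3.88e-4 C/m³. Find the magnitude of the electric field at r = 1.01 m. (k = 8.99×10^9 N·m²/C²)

Take a concentric spherical Gaussian surface of radius r = 1.01 m (r > 0.494 m, enclosing the whole shell).
Q_enc = ρ·(4π/3)(b³ − a³) = (-3.88e-4)·(4π/3)·((0.494)³ − (0.199)³) = -1.831e-4 C.
Since E is radial and uniform over the Gaussian sphere, Φ = E·4πr² = Q_enc/ε₀.
E = k|Q_enc|/r² = (8.99×10^9)(1.831e-4)/(1.01)² = 1.61×10^6 N/C.

1.61×10^6 N/C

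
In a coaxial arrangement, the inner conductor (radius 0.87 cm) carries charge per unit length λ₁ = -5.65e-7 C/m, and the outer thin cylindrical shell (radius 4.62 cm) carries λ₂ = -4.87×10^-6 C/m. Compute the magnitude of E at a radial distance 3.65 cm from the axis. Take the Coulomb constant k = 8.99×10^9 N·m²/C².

Coaxial Gaussian cylinder, radius r = 3.65 cm, length L (between the conductors, 0.87 cm < r < 4.62 cm).
Only the inner wire is enclosed; the outer shell contributes nothing inside itself. λ_enc = λ₁ = -5.65e-7 C/m.
By Gauss's law (flux through the curved wall only), E·2πrL = λ_enc L/ε₀.
E = 2k|λ_enc|/r = 2(8.99×10^9)(5.65e-7)/(0.0365) = 2.78×10^5 N/C.

E = 2.78e5 N/C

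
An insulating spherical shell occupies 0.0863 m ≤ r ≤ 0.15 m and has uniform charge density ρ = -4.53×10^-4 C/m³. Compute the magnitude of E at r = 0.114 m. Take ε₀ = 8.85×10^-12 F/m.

|E| = 1.10×10^6 N/C

Take a concentric spherical Gaussian surface of radius r = 0.114 m (within the shell material, 0.0863 m < r < 0.15 m).
Enclosed charge is the volume from a to r: Q_enc = (4π/3)ρ(r³ − a³) = -1.592e-6 C.
Applying ∮E·dA = Q_enc/ε₀ with Φ = E(4πr²):
E = |Q_enc|/(4πε₀r²) = (1.592e-6)/(4π·8.85×10^-12·(0.114)²) = 1.10×10^6 N/C.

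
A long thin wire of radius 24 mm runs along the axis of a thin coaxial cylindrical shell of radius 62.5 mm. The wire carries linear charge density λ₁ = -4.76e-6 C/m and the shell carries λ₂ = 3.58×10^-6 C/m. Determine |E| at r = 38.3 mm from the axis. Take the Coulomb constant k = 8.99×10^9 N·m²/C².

2.23×10^6 N/C

Choose a coaxial cylinder of radius r = 38.3 mm (arbitrary length L) as the Gaussian surface (between the conductors, 24 mm < r < 62.5 mm).
The shell at 62.5 mm lies outside the Gaussian surface, so λ_enc = λ₁ = -4.76×10^-6 C/m.
Since E is radial and uniform over the curved surface, Φ = E·2πrL = Q_enc/ε₀ = λ_enc L/ε₀.
E = 2k|λ_enc|/r = 2(8.99×10^9)(4.76×10^-6)/(0.0383) = 2.23e6 N/C.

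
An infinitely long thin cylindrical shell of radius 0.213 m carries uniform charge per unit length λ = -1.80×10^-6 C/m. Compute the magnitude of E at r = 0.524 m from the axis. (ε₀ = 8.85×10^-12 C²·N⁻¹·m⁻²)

Take a coaxial cylindrical Gaussian surface of radius r = 0.524 m and length L (r > 0.213 m).
The full line charge is enclosed: λ_enc = -1.80×10^-6 C/m.
Gauss's law: E·2πrL = λ_enc L/ε₀.
E = |λ_enc|/(2πε₀r) = (1.80×10^-6)/(2π·8.85×10^-12·0.524) = 6.18×10^4 N/C.

E ≈ 6.18×10^4 N/C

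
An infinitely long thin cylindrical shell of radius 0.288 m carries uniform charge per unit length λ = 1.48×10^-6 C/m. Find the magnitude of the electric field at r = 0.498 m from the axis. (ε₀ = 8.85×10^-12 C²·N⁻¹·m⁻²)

Choose a coaxial cylinder of radius r = 0.498 m (arbitrary length L) as the Gaussian surface (r > 0.288 m).
The full line charge is enclosed: λ_enc = 1.48e-6 C/m.
Gauss's law: E·2πrL = λ_enc L/ε₀.
E = |λ_enc|/(2πε₀r) = (1.48×10^-6)/(2π·8.85×10^-12·0.498) = 5.34×10^4 N/C.

|E| = 5.34×10^4 N/C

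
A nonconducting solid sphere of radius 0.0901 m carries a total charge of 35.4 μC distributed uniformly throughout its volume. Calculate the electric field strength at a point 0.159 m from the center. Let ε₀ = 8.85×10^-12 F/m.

Use a concentric Gaussian sphere at r = 0.159 m (r > R, so the entire charge is enclosed).
Q_enc = 35.4 μC = 3.54e-5 C.
Since E is radial and uniform over the Gaussian sphere, Φ = E·4πr² = Q_enc/ε₀.
E = |Q_enc|/(4πε₀r²) = (3.54e-5)/(4π·8.85×10^-12·(0.159)²) = 1.26×10^7 N/C.

E ≈ 1.26e7 N/C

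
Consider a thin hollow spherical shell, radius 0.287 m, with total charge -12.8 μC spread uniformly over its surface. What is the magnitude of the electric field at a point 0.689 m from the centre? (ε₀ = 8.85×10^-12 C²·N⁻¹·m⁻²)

E = 2.42×10^5 N/C

Take a concentric spherical Gaussian surface of radius r = 0.689 m (r > 0.287 m).
The entire shell is enclosed: Q_enc = -1.28×10^-5 C.
Applying ∮E·dA = Q_enc/ε₀ with Φ = E(4πr²):
E = |Q_enc|/(4πε₀r²) = (1.28×10^-5)/(4π·8.85×10^-12·(0.689)²) = 2.42e5 N/C.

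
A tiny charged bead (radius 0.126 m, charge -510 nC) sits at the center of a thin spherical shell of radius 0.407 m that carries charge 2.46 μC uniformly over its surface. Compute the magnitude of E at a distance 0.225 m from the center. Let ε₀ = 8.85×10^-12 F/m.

|E| = 9.06×10^4 V/m

Symmetry ⇒ E = E(r) r̂. Gaussian sphere of radius r = 0.225 m (between the bodies, 0.126 m < r < 0.407 m).
Only the inner charge is enclosed; the outer shell contributes nothing inside itself. Q_enc = -510 nC = -5.10×10^-7 C.
By Gauss's law, ∮E·dA = E·4πr² = Q_enc/ε₀.
E = |Q_enc|/(4πε₀r²) = (5.10×10^-7)/(4π·8.85×10^-12·(0.225)²) = 9.06e4 N/C.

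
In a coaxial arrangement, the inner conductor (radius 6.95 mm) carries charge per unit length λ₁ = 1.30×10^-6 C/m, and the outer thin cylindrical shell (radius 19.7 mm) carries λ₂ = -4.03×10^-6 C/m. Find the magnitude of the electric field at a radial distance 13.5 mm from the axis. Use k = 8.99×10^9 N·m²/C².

Take a coaxial cylindrical Gaussian surface of radius r = 13.5 mm and length L (between the conductors, 6.95 mm < r < 19.7 mm).
Only the inner wire is enclosed; the outer shell contributes nothing inside itself. λ_enc = λ₁ = 1.30×10^-6 C/m.
By Gauss's law (flux through the curved wall only), E·2πrL = λ_enc L/ε₀.
E = 2k|λ_enc|/r = 2(8.99×10^9)(1.30e-6)/(0.0135) = 1.73×10^6 N/C.

E ≈ 1.73×10^6 N/C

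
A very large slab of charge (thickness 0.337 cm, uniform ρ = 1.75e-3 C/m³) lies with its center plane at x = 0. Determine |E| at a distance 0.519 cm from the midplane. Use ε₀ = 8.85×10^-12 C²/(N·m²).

The point |x| = 0.519 cm lies outside the slab (half-thickness 0.001685 m). A symmetric pillbox spanning the full slab encloses Q_enc = ρ·d·A.
Flux = 2EA ⇒ E = |ρ|d/(2ε₀), independent of distance outside.
E = (1.75×10^-3)(0.00337)/(2·8.85×10^-12) = 3.33e5 N/C.

|E| ≈ 3.33×10^5 V/m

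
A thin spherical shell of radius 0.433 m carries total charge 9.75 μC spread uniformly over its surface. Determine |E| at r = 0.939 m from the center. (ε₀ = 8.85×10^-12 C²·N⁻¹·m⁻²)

Take a concentric spherical Gaussian surface of radius r = 0.939 m (r > 0.433 m).
The entire shell is enclosed: Q_enc = 9.75e-6 C.
Gauss's law: E·4πr² = Q_enc/ε₀.
E = |Q_enc|/(4πε₀r²) = (9.75e-6)/(4π·8.85×10^-12·(0.939)²) = 9.94e4 N/C.

9.94×10^4 N/C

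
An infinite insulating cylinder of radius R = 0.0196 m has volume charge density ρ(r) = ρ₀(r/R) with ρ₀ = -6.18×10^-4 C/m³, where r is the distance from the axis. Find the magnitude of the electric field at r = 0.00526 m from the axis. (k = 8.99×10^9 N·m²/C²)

Coaxial Gaussian cylinder, radius r = 0.00526 m, length L (r < R).
Integrating ρ over the cross-section to radius r: λ_enc = (2πρ₀/R) ∫₀^r r'^2 dr' = 2πρ₀ r^3/(3·R) = -9.611×10^-9 C/m.
Applying ∮E·dA = Q_enc/ε₀ with the end caps contributing no flux:
E = 2k|λ_enc|/r = 2(8.99×10^9)(9.611×10^-9)/(0.00526) = 3.29×10^4 N/C.

|E| ≈ 3.29e4 N/C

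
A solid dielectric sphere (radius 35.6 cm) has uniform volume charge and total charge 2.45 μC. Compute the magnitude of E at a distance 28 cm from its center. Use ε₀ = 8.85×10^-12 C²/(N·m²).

By spherical symmetry E is radial; choose a Gaussian sphere of radius r = 28 cm (r < R).
Only the charge within r is enclosed: Q_enc = Q·(r/R)³ = (2.45 μC)·(28 cm/35.6 cm)³ = 1.192×10^-6 C.
Gauss's law: E·4πr² = Q_enc/ε₀.
E = |Q_enc|/(4πε₀r²) = (1.192×10^-6)/(4π·8.85×10^-12·(0.28)²) = 1.37×10^5 N/C.

|E| = 1.37×10^5 N/C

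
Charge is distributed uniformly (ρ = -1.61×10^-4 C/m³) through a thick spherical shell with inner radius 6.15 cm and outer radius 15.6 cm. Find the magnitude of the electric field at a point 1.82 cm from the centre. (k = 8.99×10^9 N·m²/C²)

E = 0

Use a concentric Gaussian sphere at r = 1.82 cm (r < 6.15 cm, inside the empty cavity).
Q_enc = 0 (all charge lies at larger r); Gauss's law gives E = 0.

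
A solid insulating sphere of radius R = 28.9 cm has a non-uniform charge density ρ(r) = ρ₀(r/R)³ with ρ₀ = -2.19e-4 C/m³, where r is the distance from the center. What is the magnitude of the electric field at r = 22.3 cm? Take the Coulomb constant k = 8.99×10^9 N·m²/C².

Use a concentric Gaussian sphere at r = 22.3 cm (r < R).
Integrate the density: Q_enc = 4π ∫₀^r ρ₀(r'/R)^3 r'² dr' = 4πρ₀ r^6/(6·R³) = -2.337×10^-6 C.
Applying ∮E·dA = Q_enc/ε₀ with Φ = E(4πr²):
E = k|Q_enc|/r² = (8.99×10^9)(2.337×10^-6)/(0.223)² = 4.22e5 N/C.

E ≈ 4.22×10^5 V/m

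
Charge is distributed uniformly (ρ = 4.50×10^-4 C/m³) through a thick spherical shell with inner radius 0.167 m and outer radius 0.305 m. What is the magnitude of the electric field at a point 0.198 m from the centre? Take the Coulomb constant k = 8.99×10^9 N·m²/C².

Use a concentric Gaussian sphere at r = 0.198 m (within the shell material, 0.167 m < r < 0.305 m).
Enclosed charge is the volume from a to r: Q_enc = (4π/3)ρ(r³ − a³) = 5.853×10^-6 C.
Applying ∮E·dA = Q_enc/ε₀ with Φ = E(4πr²):
E = k|Q_enc|/r² = (8.99×10^9)(5.853e-6)/(0.198)² = 1.34×10^6 N/C.

E = 1.34×10^6 V/m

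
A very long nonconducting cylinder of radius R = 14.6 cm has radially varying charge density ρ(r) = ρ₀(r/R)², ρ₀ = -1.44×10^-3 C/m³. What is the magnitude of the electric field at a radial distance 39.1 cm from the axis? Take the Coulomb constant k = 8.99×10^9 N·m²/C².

By cylindrical symmetry E is radial; use a coaxial Gaussian cylinder of radius 39.1 cm and length L (r > R, full charge per length enclosed).
λ_enc = 2π ∫₀^R ρ₀(r'/R)^2 r' dr' = 2πρ₀R²/4 = -4.822e-5 C/m.
Applying ∮E·dA = Q_enc/ε₀ with the end caps contributing no flux:
E = 2k|λ_enc|/r = 2(8.99×10^9)(4.822e-5)/(0.391) = 2.22×10^6 N/C.

E = 2.22e6 V/m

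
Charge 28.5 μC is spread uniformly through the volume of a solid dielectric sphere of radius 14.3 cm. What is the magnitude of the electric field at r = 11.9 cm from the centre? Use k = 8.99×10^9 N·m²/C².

1.04×10^7 V/m

By spherical symmetry E is radial; choose a Gaussian sphere of radius r = 11.9 cm (r < R).
For a uniform sphere the enclosed fraction is (r/R)³, so Q_enc = (28.5 μC)(0.119/0.143)³ = 1.642×10^-5 C.
By Gauss's law, ∮E·dA = E·4πr² = Q_enc/ε₀.
E = k|Q_enc|/r² = (8.99×10^9)(1.642×10^-5)/(0.119)² = 1.04×10^7 N/C.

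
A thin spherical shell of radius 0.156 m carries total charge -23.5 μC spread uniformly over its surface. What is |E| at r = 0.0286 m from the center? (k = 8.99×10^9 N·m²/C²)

Take a concentric spherical Gaussian surface of radius r = 0.0286 m (inside the shell, r < 0.156 m).
All the charge is outside the Gaussian surface: Q_enc = 0, hence E = 0 everywhere inside the shell.

E = 0 (no enclosed charge)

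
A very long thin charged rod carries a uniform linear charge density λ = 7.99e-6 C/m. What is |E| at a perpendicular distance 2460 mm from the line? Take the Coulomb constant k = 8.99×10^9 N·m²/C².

Take a coaxial cylindrical Gaussian surface of radius r = 2460 mm and length L.
Q_enc = λL, so λ_enc = 7.99×10^-6 C/m.
Since E is radial and uniform over the curved surface, Φ = E·2πrL = Q_enc/ε₀ = λ_enc L/ε₀.
E = 2k|λ_enc|/r = 2(8.99×10^9)(7.99×10^-6)/(2.46) = 5.84e4 N/C.

E ≈ 5.84×10^4 N/C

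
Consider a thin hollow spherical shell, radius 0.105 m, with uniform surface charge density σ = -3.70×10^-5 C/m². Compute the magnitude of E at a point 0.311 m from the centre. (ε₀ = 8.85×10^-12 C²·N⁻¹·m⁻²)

Take a concentric spherical Gaussian surface of radius r = 0.311 m (r > 0.105 m).
The entire shell is enclosed: Q_enc = σ·4πR² = (-3.70×10^-5)·4π·(0.105)² = -5.126×10^-6 C.
Applying ∮E·dA = Q_enc/ε₀ with Φ = E(4πr²):
E = |Q_enc|/(4πε₀r²) = (5.126×10^-6)/(4π·8.85×10^-12·(0.311)²) = 4.77e5 N/C.

|E| = 4.77×10^5 N/C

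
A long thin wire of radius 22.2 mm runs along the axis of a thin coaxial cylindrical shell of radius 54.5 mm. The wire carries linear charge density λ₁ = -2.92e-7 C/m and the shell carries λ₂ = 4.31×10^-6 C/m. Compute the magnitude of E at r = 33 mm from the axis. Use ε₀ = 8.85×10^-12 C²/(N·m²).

Coaxial Gaussian cylinder, radius r = 33 mm, length L (between the conductors, 22.2 mm < r < 54.5 mm).
Only the inner wire is enclosed; the outer shell contributes nothing inside itself. λ_enc = λ₁ = -2.92e-7 C/m.
Gauss's law: E·2πrL = λ_enc L/ε₀.
E = |λ_enc|/(2πε₀r) = (2.92×10^-7)/(2π·8.85×10^-12·0.033) = 1.59×10^5 N/C.

|E| = 1.59×10^5 N/C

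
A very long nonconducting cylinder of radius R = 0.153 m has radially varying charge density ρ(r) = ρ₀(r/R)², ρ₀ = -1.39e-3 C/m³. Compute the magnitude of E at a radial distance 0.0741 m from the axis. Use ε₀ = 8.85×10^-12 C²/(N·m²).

E ≈ 6.82×10^5 V/m

Coaxial Gaussian cylinder, radius r = 0.0741 m, length L (r < R).
λ_enc = ∫₀^r ρ(r')·2πr' dr' = (2πρ₀/R²)·r^4/4 = -2.812×10^-6 C/m.
Since E is radial and uniform over the curved surface, Φ = E·2πrL = Q_enc/ε₀ = λ_enc L/ε₀.
E = |λ_enc|/(2πε₀r) = (2.812e-6)/(2π·8.85×10^-12·0.0741) = 6.82×10^5 N/C.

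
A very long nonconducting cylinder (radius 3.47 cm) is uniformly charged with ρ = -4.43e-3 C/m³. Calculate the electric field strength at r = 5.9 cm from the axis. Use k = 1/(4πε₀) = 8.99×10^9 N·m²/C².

Choose a coaxial cylinder of radius r = 5.9 cm (arbitrary length L) as the Gaussian surface (r > 3.47 cm, full cross-section enclosed).
λ_enc = ρ·πR² = (-4.43e-3)π(0.0347)² = -1.676e-5 C/m.
Applying ∮E·dA = Q_enc/ε₀ with the end caps contributing no flux:
E = 2k|λ_enc|/r = 2(8.99×10^9)(1.676×10^-5)/(0.059) = 5.11×10^6 N/C.

5.11×10^6 N/C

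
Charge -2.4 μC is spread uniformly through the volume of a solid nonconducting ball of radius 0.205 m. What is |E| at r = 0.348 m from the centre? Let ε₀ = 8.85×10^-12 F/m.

|E| = 1.78×10^5 V/m

Symmetry ⇒ E = E(r) r̂. Gaussian sphere of radius r = 0.348 m (r > R, so the entire charge is enclosed).
Q_enc = -2.4 μC = -2.40×10^-6 C.
Since E is radial and uniform over the Gaussian sphere, Φ = E·4πr² = Q_enc/ε₀.
E = |Q_enc|/(4πε₀r²) = (2.40e-6)/(4π·8.85×10^-12·(0.348)²) = 1.78e5 N/C.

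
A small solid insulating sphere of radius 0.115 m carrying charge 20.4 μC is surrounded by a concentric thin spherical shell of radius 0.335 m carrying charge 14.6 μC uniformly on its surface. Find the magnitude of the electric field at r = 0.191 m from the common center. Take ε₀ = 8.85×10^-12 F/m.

|E| ≈ 5.03×10^6 N/C

Take a concentric spherical Gaussian surface of radius r = 0.191 m (between the bodies, 0.115 m < r < 0.335 m).
The shell at 0.335 m lies outside the Gaussian surface, so Q_enc = 20.4 μC = 2.04×10^-5 C.
By Gauss's law, ∮E·dA = E·4πr² = Q_enc/ε₀.
E = |Q_enc|/(4πε₀r²) = (2.04×10^-5)/(4π·8.85×10^-12·(0.191)²) = 5.03×10^6 N/C.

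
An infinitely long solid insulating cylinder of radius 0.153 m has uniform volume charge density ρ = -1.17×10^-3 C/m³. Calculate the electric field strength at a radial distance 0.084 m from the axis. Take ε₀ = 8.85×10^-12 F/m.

Take a coaxial cylindrical Gaussian surface of radius r = 0.084 m and length L (r < R).
Charge inside radius r per length L is ρ·πr²·L, so λ_enc = ρπr² = -2.594e-5 C/m.
Gauss's law: E·2πrL = λ_enc L/ε₀.
E = |λ_enc|/(2πε₀r) = (2.594×10^-5)/(2π·8.85×10^-12·0.084) = 5.55e6 N/C.

E = 5.55×10^6 N/C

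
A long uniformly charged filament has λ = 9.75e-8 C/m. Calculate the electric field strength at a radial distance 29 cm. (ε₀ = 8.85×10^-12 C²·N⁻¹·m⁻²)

Coaxial Gaussian cylinder, radius r = 29 cm, length L.
Q_enc = λL, so λ_enc = 9.75×10^-8 C/m.
Since E is radial and uniform over the curved surface, Φ = E·2πrL = Q_enc/ε₀ = λ_enc L/ε₀.
E = |λ_enc|/(2πε₀r) = (9.75e-8)/(2π·8.85×10^-12·0.29) = 6.05×10^3 N/C.

E = 6.05e3 N/C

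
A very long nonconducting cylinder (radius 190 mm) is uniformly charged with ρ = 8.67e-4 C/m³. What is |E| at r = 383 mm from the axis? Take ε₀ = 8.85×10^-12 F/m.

By cylindrical symmetry E is radial; use a coaxial Gaussian cylinder of radius 383 mm and length L (r > 190 mm, full cross-section enclosed).
λ_enc = ρ·πR² = (8.67e-4)π(0.19)² = 9.833×10^-5 C/m.
By Gauss's law (flux through the curved wall only), E·2πrL = λ_enc L/ε₀.
E = |λ_enc|/(2πε₀r) = (9.833e-5)/(2π·8.85×10^-12·0.383) = 4.62×10^6 N/C.

4.62e6 V/m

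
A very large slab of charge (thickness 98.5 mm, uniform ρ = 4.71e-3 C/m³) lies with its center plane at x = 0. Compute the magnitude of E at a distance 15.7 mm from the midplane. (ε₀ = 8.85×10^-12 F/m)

By symmetry E is perpendicular to the slab. A Gaussian pillbox from −15.7 mm to +15.7 mm (face area A) lies entirely within the slab.
Q_enc = ρ·(2x)·A and flux = 2EA, so 2EA = 2ρxA/ε₀ ⇒ E = |ρ|x/ε₀.
E = (4.71×10^-3)(0.0157)/(8.85×10^-12) = 8.36e6 N/C.

|E| ≈ 8.36×10^6 N/C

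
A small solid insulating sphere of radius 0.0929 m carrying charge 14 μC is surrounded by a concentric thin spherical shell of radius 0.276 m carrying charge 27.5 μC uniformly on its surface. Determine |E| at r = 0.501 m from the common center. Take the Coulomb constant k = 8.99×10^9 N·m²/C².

|E| ≈ 1.49×10^6 N/C

By spherical symmetry E is radial; choose a Gaussian sphere of radius r = 0.501 m (r > 0.276 m, enclosing both).
Q_enc = (14 μC) + (27.5 μC) = 4.15×10^-5 C.
Applying ∮E·dA = Q_enc/ε₀ with Φ = E(4πr²):
E = k|Q_enc|/r² = (8.99×10^9)(4.15×10^-5)/(0.501)² = 1.49×10^6 N/C.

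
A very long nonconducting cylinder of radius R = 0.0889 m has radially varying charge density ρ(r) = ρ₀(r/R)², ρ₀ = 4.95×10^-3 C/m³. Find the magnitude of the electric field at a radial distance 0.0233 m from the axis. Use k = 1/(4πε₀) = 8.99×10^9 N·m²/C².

2.24e5 V/m

Choose a coaxial cylinder of radius r = 0.0233 m (arbitrary length L) as the Gaussian surface (r < R).
Integrating ρ over the cross-section to radius r: λ_enc = (2πρ₀/R²) ∫₀^r r'^3 dr' = 2πρ₀ r^4/(4·R²) = 2.90×10^-7 C/m.
Since E is radial and uniform over the curved surface, Φ = E·2πrL = Q_enc/ε₀ = λ_enc L/ε₀.
E = 2k|λ_enc|/r = 2(8.99×10^9)(2.90e-7)/(0.0233) = 2.24e5 N/C.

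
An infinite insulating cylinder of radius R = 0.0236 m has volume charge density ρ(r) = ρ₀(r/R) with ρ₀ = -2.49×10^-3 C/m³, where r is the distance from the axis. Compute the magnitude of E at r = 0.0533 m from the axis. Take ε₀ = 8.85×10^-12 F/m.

Choose a coaxial cylinder of radius r = 0.0533 m (arbitrary length L) as the Gaussian surface (r > R, full charge per length enclosed).
λ_enc = 2π ∫₀^R ρ₀(r'/R)^1 r' dr' = 2πρ₀R²/3 = -2.905×10^-6 C/m.
By Gauss's law (flux through the curved wall only), E·2πrL = λ_enc L/ε₀.
E = |λ_enc|/(2πε₀r) = (2.905×10^-6)/(2π·8.85×10^-12·0.0533) = 9.80×10^5 N/C.

|E| ≈ 9.80×10^5 N/C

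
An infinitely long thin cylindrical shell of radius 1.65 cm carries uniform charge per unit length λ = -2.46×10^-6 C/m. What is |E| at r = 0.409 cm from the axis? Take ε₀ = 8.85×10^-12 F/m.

|E| = 0 N/C

By cylindrical symmetry E is radial; use a coaxial Gaussian cylinder of radius 0.409 cm and length L (r < 1.65 cm, inside the shell).
All the surface charge lies outside this cylinder: Q_enc = 0, hence E = 0.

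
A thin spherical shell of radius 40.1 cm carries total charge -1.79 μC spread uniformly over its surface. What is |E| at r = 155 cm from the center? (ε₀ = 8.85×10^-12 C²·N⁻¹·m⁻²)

Use a concentric Gaussian sphere at r = 155 cm (r > 40.1 cm).
The entire shell is enclosed: Q_enc = -1.79×10^-6 C.
Applying ∮E·dA = Q_enc/ε₀ with Φ = E(4πr²):
E = |Q_enc|/(4πε₀r²) = (1.79×10^-6)/(4π·8.85×10^-12·(1.55)²) = 6.70e3 N/C.

|E| ≈ 6.70×10^3 N/C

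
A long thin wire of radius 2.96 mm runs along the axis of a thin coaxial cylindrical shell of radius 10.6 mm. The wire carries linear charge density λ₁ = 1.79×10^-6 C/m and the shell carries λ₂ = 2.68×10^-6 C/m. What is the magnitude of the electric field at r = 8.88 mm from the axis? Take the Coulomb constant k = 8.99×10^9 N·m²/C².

Choose a coaxial cylinder of radius r = 8.88 mm (arbitrary length L) as the Gaussian surface (between the conductors, 2.96 mm < r < 10.6 mm).
Only the inner wire is enclosed; the outer shell contributes nothing inside itself. λ_enc = λ₁ = 1.79e-6 C/m.
Gauss's law: E·2πrL = λ_enc L/ε₀.
E = 2k|λ_enc|/r = 2(8.99×10^9)(1.79×10^-6)/(0.00888) = 3.62e6 N/C.

E = 3.62×10^6 V/m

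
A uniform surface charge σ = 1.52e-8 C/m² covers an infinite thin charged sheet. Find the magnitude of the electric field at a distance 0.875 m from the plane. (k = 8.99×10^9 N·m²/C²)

The symmetry is planar: E is normal to the sheet and the same magnitude on both sides. Take a pillbox straddling the sheet with end-cap area A.
Only the two end caps contribute flux: Φ = 2EA. With Q_enc = σA, Gauss's law gives E = |σ|/(2ε₀).
E = 2πk|σ| = 2π(8.99×10^9)(1.52×10^-8) = 859 N/C.

|E| = 859 V/m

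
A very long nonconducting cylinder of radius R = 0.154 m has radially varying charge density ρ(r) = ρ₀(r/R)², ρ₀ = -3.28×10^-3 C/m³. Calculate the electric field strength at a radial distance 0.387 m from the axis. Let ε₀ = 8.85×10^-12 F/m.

E ≈ 5.68×10^6 N/C

Coaxial Gaussian cylinder, radius r = 0.387 m, length L (r > R, full charge per length enclosed).
λ_enc = 2π ∫₀^R ρ₀(r'/R)^2 r' dr' = 2πρ₀R²/4 = -1.222×10^-4 C/m.
Since E is radial and uniform over the curved surface, Φ = E·2πrL = Q_enc/ε₀ = λ_enc L/ε₀.
E = |λ_enc|/(2πε₀r) = (1.222×10^-4)/(2π·8.85×10^-12·0.387) = 5.68e6 N/C.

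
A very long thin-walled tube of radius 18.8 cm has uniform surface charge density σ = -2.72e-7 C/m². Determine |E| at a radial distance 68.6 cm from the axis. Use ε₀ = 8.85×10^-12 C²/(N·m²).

E ≈ 8.42e3 N/C

By cylindrical symmetry E is radial; use a coaxial Gaussian cylinder of radius 68.6 cm and length L (r > 18.8 cm).
The whole shell is enclosed: λ_enc = σ·2πR = (-2.72×10^-7)·2π·(0.188) = -3.213e-7 C/m.
By Gauss's law (flux through the curved wall only), E·2πrL = λ_enc L/ε₀.
E = |λ_enc|/(2πε₀r) = (3.213×10^-7)/(2π·8.85×10^-12·0.686) = 8.42×10^3 N/C.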